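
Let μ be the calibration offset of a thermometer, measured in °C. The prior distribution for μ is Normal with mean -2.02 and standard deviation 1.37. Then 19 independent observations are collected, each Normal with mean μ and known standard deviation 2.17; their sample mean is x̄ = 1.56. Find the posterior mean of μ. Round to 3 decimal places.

Posterior mean ≈ 1.142

With known σ, the Normal prior is conjugate. Weight on the data is w = (n/σ²)/(n/σ² + 1/τ₀²) = 4.03491/(4.03491+0.532793) = 0.88336.
Posterior mean = w·x̄ + (1−w)·μ₀ = 0.88336·1.56 + 0.11664·-2.02 = 1.142.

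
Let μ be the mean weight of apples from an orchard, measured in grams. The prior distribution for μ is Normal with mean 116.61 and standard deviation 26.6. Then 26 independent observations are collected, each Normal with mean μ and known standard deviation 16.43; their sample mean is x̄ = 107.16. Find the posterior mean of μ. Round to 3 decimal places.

Prior precision 1/τ₀² = 1/26.6² = 0.00141331; data precision n/σ² = 26/16.43² = 0.0963160.
Posterior precision = 0.00141331 + 0.0963160 = 0.0977293.
Posterior mean = (0.00141331·116.61 + 0.0963160·107.16) / 0.0977293 = 107.297.

Posterior mean ≈ 107.297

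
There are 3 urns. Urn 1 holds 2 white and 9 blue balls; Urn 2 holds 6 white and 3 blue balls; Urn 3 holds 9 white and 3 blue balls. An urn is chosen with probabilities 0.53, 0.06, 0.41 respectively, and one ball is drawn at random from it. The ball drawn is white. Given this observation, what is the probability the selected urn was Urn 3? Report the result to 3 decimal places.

Tabulate prior·likelihood by source: [1] prior 0.53, lik 0.1818, product 0.09636; [2] prior 0.06, lik 0.6667, product 0.04000; [3] prior 0.41, lik 0.75, product 0.3075.
Normalizing constant = 0.44386; the posterior for Urn 3 is its product over the sum, 0.3075/0.44386 = 0.693.

Posterior probability ≈ 0.693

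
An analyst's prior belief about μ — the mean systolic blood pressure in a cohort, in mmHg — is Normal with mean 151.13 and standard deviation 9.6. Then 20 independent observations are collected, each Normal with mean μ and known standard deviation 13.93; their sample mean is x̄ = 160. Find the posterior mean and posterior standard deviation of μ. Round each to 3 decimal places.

Prior precision 1/τ₀² = 1/9.6² = 0.0108507; data precision n/σ² = 20/13.93² = 0.103069.
Posterior precision = 0.0108507 + 0.103069 = 0.113920, giving posterior SD = 1/√0.113920 = 2.963.
Posterior mean = (0.0108507·151.13 + 0.103069·160) / 0.113920 = 159.155.

Posterior mean ≈ 159.155; posterior SD ≈ 2.963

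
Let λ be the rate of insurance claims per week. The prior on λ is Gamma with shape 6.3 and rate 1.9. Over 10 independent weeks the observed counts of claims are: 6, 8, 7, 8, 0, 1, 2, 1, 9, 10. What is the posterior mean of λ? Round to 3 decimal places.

Total count ∑xᵢ = 52 over n = 10 weeks.
Gamma is conjugate to the Poisson likelihood: posterior is Gamma(shape = 6.3+52 = 58.3, rate = 1.9+10 = 11.9).
Posterior mean = shape/rate = 58.3/11.9 = 4.899.

Posterior mean ≈ 4.899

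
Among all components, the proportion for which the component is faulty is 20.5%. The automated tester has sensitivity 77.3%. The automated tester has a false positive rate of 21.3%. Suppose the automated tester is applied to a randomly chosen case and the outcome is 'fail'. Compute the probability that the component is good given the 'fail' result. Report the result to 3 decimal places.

P(¬H | E) ≈ 0.517

Let H be the event that the component is faulty. P(H) = 0.205, so P(¬H) = 0.795. With E the 'fail' result, P(E|H) = 0.773 and P(E|¬H) = 0.213.
P(E) = 0.773·0.205 + 0.213·0.795 = 0.15846 + 0.16934 = 0.32780.
By Bayes' theorem, P(H|E) = 0.15846 / 0.32780 = 0.483. Hence P(¬H|E) = 1 − 0.483 = 0.517.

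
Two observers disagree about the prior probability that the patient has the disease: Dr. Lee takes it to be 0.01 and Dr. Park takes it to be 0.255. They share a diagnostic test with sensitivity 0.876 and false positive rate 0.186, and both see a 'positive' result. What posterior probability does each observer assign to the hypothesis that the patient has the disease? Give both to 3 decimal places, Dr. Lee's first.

The likelihood ratio for a 'positive' result is 0.876/0.186 = 4.7097.
Dr. Lee: prior odds 0.01/0.99 = 0.010101; posterior odds 0.047572; posterior probability 0.045.
Dr. Park: prior odds 0.255/0.745 = 0.34228; posterior odds 1.6120; posterior probability 0.617.

Dr. Lee: 0.045; Dr. Park: 0.617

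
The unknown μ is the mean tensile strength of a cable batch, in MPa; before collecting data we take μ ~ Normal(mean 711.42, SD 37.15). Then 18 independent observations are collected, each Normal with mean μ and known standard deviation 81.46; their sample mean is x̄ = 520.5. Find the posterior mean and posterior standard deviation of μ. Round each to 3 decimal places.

Posterior mean ≈ 560.747; posterior SD ≈ 17.057

Prior precision 1/τ₀² = 1/37.15² = 0.00072457; data precision n/σ² = 18/81.46² = 0.00271259.
Posterior precision = 0.00072457 + 0.00271259 = 0.00343716, giving posterior SD = 1/√0.00343716 = 17.057.
Posterior mean = (0.00072457·711.42 + 0.00271259·520.5) / 0.00343716 = 560.747.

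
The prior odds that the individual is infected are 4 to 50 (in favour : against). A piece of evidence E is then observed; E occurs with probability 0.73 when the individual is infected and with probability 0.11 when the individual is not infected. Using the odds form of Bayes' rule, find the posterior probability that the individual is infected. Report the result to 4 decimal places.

Prior odds = 4/50 = 0.080000.
Likelihood ratio for E = 0.73/0.11 = 6.6364.
Posterior odds = prior odds × LR = 0.53091.
Posterior probability = odds/(1+odds) = 0.53091/1.5309 = 0.3468.

Posterior probability ≈ 0.3468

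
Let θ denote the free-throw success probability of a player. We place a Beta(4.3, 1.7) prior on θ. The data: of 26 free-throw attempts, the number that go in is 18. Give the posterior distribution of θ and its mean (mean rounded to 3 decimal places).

Posterior: Beta(22.3, 9.7); mean ≈ 0.697

The binomial likelihood is conjugate to the Beta prior: with 18 successes and 8 failures, the posterior is Beta(4.3+18, 1.7+8) = Beta(22.3, 9.7).
Posterior mean = α/(α+β) = 22.3/32 = 0.697.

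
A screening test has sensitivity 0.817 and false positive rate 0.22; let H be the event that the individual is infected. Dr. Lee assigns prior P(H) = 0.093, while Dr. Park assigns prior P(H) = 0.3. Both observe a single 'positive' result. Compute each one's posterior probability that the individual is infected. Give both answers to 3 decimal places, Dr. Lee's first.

Dr. Lee: 0.276; Dr. Park: 0.614

P('+'|H) = 0.817, P('+'|¬H) = 0.22.
Dr. Lee: numerator 0.817·0.093 = 0.075981; evidence = 0.075981+0.22·0.907 = 0.27552; posterior = 0.276.
Dr. Park: numerator 0.817·0.3 = 0.24510; evidence = 0.24510+0.22·0.7 = 0.39910; posterior = 0.614.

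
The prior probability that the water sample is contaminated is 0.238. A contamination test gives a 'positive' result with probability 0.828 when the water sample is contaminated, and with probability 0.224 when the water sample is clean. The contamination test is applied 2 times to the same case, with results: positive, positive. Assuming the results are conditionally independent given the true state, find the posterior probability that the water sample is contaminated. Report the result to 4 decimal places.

With H the event that the water sample is contaminated, the joint likelihood of the observed sequence is P(data|H) = 0.828·0.828 = 0.68558 and P(data|¬H) = 0.224·0.224 = 0.050176.
Bayes: P(H|data) = 0.238·0.68558 / (0.238·0.68558 + 0.762·0.050176) = 0.16317/0.20140 = 0.8102.

Posterior P(H) ≈ 0.8102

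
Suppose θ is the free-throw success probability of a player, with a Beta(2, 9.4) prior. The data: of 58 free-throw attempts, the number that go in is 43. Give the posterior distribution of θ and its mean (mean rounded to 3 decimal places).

Posterior: Beta(45, 24.4); mean ≈ 0.648

The binomial likelihood is conjugate to the Beta prior: with 43 successes and 15 failures, the posterior is Beta(2+43, 9.4+15) = Beta(45, 24.4).
Posterior mean = α/(α+β) = 45/69.4 = 0.648.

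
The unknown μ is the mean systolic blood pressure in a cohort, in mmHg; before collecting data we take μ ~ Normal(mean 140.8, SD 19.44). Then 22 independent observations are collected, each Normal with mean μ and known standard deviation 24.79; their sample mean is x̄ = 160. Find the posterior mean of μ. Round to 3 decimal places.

With known σ, the Normal prior is conjugate. Weight on the data is w = (n/σ²)/(n/σ² + 1/τ₀²) = 0.0357989/(0.0357989+0.00264611) = 0.93117.
Posterior mean = w·x̄ + (1−w)·μ₀ = 0.93117·160 + 0.068828·140.8 = 158.678.

Posterior mean ≈ 158.678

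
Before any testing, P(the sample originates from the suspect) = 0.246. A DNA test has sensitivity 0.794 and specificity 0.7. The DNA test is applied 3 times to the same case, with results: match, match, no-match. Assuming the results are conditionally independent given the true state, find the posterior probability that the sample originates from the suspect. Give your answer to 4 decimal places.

Posterior P(H) ≈ 0.4021

With H the event that the sample originates from the suspect, the joint likelihood of the observed sequence is P(data|H) = 0.794·0.794·0.206 = 0.12987 and P(data|¬H) = 0.3·0.3·0.7 = 0.063000.
Bayes: P(H|data) = 0.246·0.12987 / (0.246·0.12987 + 0.754·0.063000) = 0.031948/0.079450 = 0.4021.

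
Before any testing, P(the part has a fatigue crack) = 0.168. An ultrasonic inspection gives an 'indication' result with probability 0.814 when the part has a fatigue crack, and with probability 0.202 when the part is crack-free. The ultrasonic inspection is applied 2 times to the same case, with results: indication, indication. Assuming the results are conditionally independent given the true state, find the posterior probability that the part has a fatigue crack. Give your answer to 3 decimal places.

With H the event that the part has a fatigue crack, the joint likelihood of the observed sequence is P(data|H) = 0.814·0.814 = 0.66260 and P(data|¬H) = 0.202·0.202 = 0.040804.
Bayes: P(H|data) = 0.168·0.66260 / (0.168·0.66260 + 0.832·0.040804) = 0.11132/0.14527 = 0.7663.

Posterior P(H) ≈ 0.766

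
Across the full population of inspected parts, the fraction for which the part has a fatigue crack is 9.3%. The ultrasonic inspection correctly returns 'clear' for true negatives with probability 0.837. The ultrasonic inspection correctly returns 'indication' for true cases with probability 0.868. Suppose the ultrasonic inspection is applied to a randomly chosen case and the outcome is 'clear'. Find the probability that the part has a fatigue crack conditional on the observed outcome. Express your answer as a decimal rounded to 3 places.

Write H for 'the part has a fatigue crack'. Prior odds H:¬H = 0.093/0.907 = 0.10254. For the 'clear' outcome, the likelihood ratio is 0.132/0.837 = 0.15771.
Posterior odds = 0.10254 × 0.15771 = 0.016171, so P(H|E) = 0.016171/(1+0.016171) = 0.016.

P(H | E) ≈ 0.016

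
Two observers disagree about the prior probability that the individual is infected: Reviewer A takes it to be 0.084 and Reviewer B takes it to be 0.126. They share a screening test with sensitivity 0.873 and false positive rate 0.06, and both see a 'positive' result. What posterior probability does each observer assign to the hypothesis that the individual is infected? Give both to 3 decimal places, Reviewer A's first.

The likelihood ratio for a 'positive' result is 0.873/0.06 = 14.550.
Reviewer A: prior odds 0.084/0.916 = 0.091703; posterior odds 1.3343; posterior probability 0.572.
Reviewer B: prior odds 0.126/0.874 = 0.14416; posterior odds 2.0976; posterior probability 0.677.

Reviewer A: 0.572; Reviewer B: 0.677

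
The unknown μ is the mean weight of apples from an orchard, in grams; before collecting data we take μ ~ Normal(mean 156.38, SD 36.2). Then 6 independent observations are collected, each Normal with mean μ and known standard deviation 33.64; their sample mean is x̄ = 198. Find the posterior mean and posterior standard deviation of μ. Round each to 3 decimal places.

Posterior mean ≈ 192.763; posterior SD ≈ 12.840

Prior precision 1/τ₀² = 1/36.2² = 0.00076310; data precision n/σ² = 6/33.64² = 0.00530199.
Posterior precision = 0.00076310 + 0.00530199 = 0.00606510, giving posterior SD = 1/√0.00606510 = 12.840.
Posterior mean = (0.00076310·156.38 + 0.00530199·198) / 0.00606510 = 192.763.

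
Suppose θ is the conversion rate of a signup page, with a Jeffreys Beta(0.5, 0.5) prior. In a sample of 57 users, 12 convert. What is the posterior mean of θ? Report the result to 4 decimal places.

Posterior mean ≈ 0.2155

The binomial likelihood is conjugate to the Beta prior: with 12 successes and 45 failures, the posterior is Beta(0.5+12, 0.5+45) = Beta(12.5, 45.5).
E[θ | data] = 12.5/(12.5+45.5) = 0.2155.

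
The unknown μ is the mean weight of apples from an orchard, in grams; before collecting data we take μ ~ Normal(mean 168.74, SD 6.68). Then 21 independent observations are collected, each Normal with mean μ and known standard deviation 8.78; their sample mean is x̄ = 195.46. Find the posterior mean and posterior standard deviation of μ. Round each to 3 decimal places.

Posterior mean ≈ 193.429; posterior SD ≈ 1.842

Prior precision 1/τ₀² = 1/6.68² = 0.0224103; data precision n/σ² = 21/8.78² = 0.272415.
Posterior precision = 0.0224103 + 0.272415 = 0.294825, giving posterior SD = 1/√0.294825 = 1.842.
Posterior mean = (0.0224103·168.74 + 0.272415·195.46) / 0.294825 = 193.429.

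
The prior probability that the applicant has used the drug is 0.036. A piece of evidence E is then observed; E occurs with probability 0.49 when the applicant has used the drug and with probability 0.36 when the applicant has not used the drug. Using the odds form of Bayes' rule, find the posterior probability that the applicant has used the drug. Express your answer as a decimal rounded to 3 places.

Prior odds = 0.036/(1−0.036) = 0.037344. In log-odds, ln(0.037344) = -3.2876.
Add log likelihood ratio: ln(1.3611) = 0.30830.
Posterior log-odds = -2.9793, so posterior odds = exp(-2.9793) = 0.050830. Converting, P(H|E) = 0.050830/1.0508 = 0.048.

Posterior probability ≈ 0.048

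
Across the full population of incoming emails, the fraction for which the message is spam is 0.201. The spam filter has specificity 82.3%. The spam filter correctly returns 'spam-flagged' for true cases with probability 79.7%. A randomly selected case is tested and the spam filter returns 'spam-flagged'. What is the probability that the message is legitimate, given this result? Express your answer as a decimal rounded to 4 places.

P(¬H | E) ≈ 0.4689

Write H for 'the message is spam'. Prior odds H:¬H = 0.201/0.799 = 0.25156. For the 'spam-flagged' outcome, the likelihood ratio is 0.797/0.177 = 4.5028.
Posterior odds = 0.25156 × 4.5028 = 1.1328, so P(H|E) = 1.1328/(1+1.1328) = 0.5311. Then P(¬H|E) = 1 − 0.5311 = 0.4689.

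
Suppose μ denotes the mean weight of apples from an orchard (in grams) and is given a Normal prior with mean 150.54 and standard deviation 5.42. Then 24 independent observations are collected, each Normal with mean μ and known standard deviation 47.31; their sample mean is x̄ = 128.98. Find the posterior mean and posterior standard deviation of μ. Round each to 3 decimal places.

With known σ, the Normal prior is conjugate. Weight on the data is w = (n/σ²)/(n/σ² + 1/τ₀²) = 0.0107227/(0.0107227+0.0340409) = 0.23954.
Posterior mean = w·x̄ + (1−w)·μ₀ = 0.23954·128.98 + 0.76046·150.54 = 145.375. Posterior variance = 1/(0.0107227+0.0340409) = 22.3395, so SD = 4.726.

Posterior mean ≈ 145.375; posterior SD ≈ 4.726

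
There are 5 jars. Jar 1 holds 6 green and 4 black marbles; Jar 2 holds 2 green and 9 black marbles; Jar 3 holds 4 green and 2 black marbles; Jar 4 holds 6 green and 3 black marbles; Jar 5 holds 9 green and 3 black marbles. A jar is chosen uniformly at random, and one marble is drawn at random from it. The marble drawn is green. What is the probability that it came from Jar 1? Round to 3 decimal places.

Tabulate prior·likelihood by source: [1] prior 0.2, lik 0.6, product 0.1200; [2] prior 0.2, lik 0.1818, product 0.03636; [3] prior 0.2, lik 0.6667, product 0.1333; [4] prior 0.2, lik 0.6667, product 0.1333; [5] prior 0.2, lik 0.75, product 0.1500.
Normalizing constant = 0.57303; the posterior for Jar 1 is its product over the sum, 0.1200/0.57303 = 0.209.

Posterior probability ≈ 0.209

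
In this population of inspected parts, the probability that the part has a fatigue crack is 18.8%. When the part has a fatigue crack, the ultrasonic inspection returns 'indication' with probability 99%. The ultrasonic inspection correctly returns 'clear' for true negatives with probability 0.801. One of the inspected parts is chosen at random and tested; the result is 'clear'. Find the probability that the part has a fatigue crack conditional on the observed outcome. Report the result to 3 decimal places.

P(H | E) ≈ 0.003

Write H for 'the part has a fatigue crack'. Prior odds H:¬H = 0.188/0.812 = 0.23153. For the 'clear' outcome, the likelihood ratio is 0.01/0.801 = 0.012484.
Posterior odds = 0.23153 × 0.012484 = 0.0028905, so P(H|E) = 0.0028905/(1+0.0028905) = 0.003.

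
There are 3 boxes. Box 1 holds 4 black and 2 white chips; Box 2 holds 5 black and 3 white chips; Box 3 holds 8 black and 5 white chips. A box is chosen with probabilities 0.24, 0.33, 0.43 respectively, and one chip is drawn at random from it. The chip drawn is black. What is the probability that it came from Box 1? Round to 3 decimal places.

Tabulate prior·likelihood by source: [1] prior 0.24, lik 0.6667, product 0.1600; [2] prior 0.33, lik 0.625, product 0.2063; [3] prior 0.43, lik 0.6154, product 0.2646.
Normalizing constant = 0.63087; the posterior for Box 1 is its product over the sum, 0.1600/0.63087 = 0.254.

Posterior probability ≈ 0.254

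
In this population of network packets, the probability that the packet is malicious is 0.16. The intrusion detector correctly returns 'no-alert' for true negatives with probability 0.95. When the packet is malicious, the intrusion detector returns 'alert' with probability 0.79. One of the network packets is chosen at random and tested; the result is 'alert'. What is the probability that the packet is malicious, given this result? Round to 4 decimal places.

P(H | E) ≈ 0.7506

Write H for 'the packet is malicious'. Prior odds H:¬H = 0.16/0.84 = 0.19048. For the 'alert' outcome, the likelihood ratio is 0.79/0.05 = 15.800.
Posterior odds = 0.19048 × 15.800 = 3.0095, so P(H|E) = 3.0095/(1+3.0095) = 0.7506.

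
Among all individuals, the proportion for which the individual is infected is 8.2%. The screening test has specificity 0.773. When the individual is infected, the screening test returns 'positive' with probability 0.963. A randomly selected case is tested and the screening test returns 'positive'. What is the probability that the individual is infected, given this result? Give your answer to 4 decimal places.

Let H be the event that the individual is infected. P(H) = 0.082, so P(¬H) = 0.918. With E the 'positive' result, P(E|H) = 0.963 and P(E|¬H) = 0.227.
P(E) = 0.963·0.082 + 0.227·0.918 = 0.078966 + 0.20839 = 0.28735.
By Bayes' theorem, P(H|E) = 0.078966 / 0.28735 = 0.2748.

P(H | E) ≈ 0.2748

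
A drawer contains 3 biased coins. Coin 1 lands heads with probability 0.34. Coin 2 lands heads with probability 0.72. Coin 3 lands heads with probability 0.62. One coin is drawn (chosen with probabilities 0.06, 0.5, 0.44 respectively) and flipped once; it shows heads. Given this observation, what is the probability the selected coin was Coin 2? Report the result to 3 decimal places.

P(heads|C1) = 0.34; P(heads|C2) = 0.72; P(heads|C3) = 0.62.
Prior × likelihood for each source: 0.06·0.34=0.02040, 0.5·0.72=0.3600, 0.44·0.62=0.2728. Summing gives P(heads) = 0.65320.
P(Coin 2 | heads) = 0.3600 / 0.65320 = 0.551.

Posterior probability ≈ 0.551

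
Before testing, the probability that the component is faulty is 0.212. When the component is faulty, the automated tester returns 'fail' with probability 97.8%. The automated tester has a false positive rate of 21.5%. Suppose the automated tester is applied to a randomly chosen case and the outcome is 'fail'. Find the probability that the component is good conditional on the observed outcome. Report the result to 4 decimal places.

Write H for 'the component is faulty'. Prior odds H:¬H = 0.212/0.788 = 0.26904. For the 'fail' outcome, the likelihood ratio is 0.978/0.215 = 4.5488.
Posterior odds = 0.26904 × 4.5488 = 1.2238, so P(H|E) = 1.2238/(1+1.2238) = 0.5503. Then P(¬H|E) = 1 − 0.5503 = 0.4497.

P(¬H | E) ≈ 0.4497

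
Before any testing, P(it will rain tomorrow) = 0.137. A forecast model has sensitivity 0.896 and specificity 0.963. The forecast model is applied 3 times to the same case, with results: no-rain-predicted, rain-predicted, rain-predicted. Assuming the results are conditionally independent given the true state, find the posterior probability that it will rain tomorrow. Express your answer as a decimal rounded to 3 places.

Posterior P(H) ≈ 0.910

Let H be the event that it will rain tomorrow; start with P(H) = 0.137. P('rain-predicted'|H) = 0.896, P('rain-predicted'|¬H) = 0.037.
Update on result 1 ('no-rain-predicted'): P(H) ← 0.104·0.1370 / (0.104·0.1370 + 0.963·0.8630) = 0.014248/0.84532 = 0.0169.
Update on result 2 ('rain-predicted'): P(H) ← 0.896·0.0169 / (0.896·0.0169 + 0.037·0.9831) = 0.015102/0.051479 = 0.2934.
Update on result 3 ('rain-predicted'): P(H) ← 0.896·0.2934 / (0.896·0.2934 + 0.037·0.7066) = 0.26286/0.28900 = 0.9095.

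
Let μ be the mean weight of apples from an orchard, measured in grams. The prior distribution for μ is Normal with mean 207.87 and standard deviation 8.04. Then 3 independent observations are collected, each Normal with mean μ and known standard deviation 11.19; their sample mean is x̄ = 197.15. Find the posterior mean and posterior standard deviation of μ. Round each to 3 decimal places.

Prior precision 1/τ₀² = 1/8.04² = 0.0154699; data precision n/σ² = 3/11.19² = 0.0239586.
Posterior precision = 0.0154699 + 0.0239586 = 0.0394285, giving posterior SD = 1/√0.0394285 = 5.036.
Posterior mean = (0.0154699·207.87 + 0.0239586·197.15) / 0.0394285 = 201.356.

Posterior mean ≈ 201.356; posterior SD ≈ 5.036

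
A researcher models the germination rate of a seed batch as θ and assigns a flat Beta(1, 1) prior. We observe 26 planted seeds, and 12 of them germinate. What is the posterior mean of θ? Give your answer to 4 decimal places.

Posterior mean ≈ 0.4643

Observing 12 successes and 14 failures updates Beta(1, 1) by adding the success and failure counts to the two shape parameters: α = 1+12 = 13, β = 1+14 = 15.
Posterior mean = α/(α+β) = 13/28 = 0.4643.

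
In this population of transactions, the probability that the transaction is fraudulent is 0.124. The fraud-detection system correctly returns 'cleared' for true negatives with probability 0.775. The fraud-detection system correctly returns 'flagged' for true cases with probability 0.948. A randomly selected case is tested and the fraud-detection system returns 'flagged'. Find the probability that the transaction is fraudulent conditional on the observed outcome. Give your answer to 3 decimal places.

P(H | E) ≈ 0.374

Let H be the event that the transaction is fraudulent. P(H) = 0.124, so P(¬H) = 0.876. With E the 'flagged' result, P(E|H) = 0.948 and P(E|¬H) = 0.225.
P(E) = 0.948·0.124 + 0.225·0.876 = 0.11755 + 0.19710 = 0.31465.
By Bayes' theorem, P(H|E) = 0.11755 / 0.31465 = 0.374.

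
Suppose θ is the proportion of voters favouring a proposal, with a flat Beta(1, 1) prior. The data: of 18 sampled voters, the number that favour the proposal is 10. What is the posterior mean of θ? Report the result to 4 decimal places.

Observing 10 successes and 8 failures updates Beta(1, 1) by adding the success and failure counts to the two shape parameters: α = 1+10 = 11, β = 1+8 = 9.
E[θ | data] = 11/(11+9) = 0.5500.

Posterior mean ≈ 0.5500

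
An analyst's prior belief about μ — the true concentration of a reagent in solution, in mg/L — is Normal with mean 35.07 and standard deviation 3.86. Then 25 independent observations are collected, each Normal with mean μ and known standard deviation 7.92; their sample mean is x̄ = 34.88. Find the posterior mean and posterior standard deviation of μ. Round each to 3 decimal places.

Posterior mean ≈ 34.907; posterior SD ≈ 1.465

With known σ, the Normal prior is conjugate. Weight on the data is w = (n/σ²)/(n/σ² + 1/τ₀²) = 0.398556/(0.398556+0.0671159) = 0.85587.
Posterior mean = w·x̄ + (1−w)·μ₀ = 0.85587·34.88 + 0.14413·35.07 = 34.907. Posterior variance = 1/(0.398556+0.0671159) = 2.14743, so SD = 1.465.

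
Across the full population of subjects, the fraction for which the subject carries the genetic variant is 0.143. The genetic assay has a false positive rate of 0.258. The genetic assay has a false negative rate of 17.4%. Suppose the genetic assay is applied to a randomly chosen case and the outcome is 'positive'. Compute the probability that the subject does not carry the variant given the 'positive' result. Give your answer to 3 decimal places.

P(¬H | E) ≈ 0.652

Write H for 'the subject carries the genetic variant'. Prior odds H:¬H = 0.143/0.857 = 0.16686. For the 'positive' outcome, the likelihood ratio is 0.826/0.258 = 3.2016.
Posterior odds = 0.16686 × 3.2016 = 0.53421, so P(H|E) = 0.53421/(1+0.53421) = 0.348. Then P(¬H|E) = 1 − 0.348 = 0.652.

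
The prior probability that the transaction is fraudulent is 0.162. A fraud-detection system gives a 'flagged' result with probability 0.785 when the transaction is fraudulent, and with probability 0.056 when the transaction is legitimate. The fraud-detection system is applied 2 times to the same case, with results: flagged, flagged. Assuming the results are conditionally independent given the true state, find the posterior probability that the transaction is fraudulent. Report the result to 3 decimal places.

Let H be the event that the transaction is fraudulent; start with P(H) = 0.162. P('flagged'|H) = 0.785, P('flagged'|¬H) = 0.056.
Update on result 1 ('flagged'): P(H) ← 0.785·0.1620 / (0.785·0.1620 + 0.056·0.8380) = 0.12717/0.17410 = 0.7305.
Update on result 2 ('flagged'): P(H) ← 0.785·0.7305 / (0.785·0.7305 + 0.056·0.2695) = 0.57340/0.58850 = 0.9744.

Posterior P(H) ≈ 0.974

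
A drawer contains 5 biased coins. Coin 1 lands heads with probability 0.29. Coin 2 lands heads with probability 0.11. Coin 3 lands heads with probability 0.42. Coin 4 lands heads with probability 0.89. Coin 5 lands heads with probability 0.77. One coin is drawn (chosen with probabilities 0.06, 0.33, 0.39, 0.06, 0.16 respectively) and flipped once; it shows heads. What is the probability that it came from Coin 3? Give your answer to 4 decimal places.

Tabulate prior·likelihood by source: [1] prior 0.06, lik 0.29, product 0.01740; [2] prior 0.33, lik 0.11, product 0.03630; [3] prior 0.39, lik 0.42, product 0.1638; [4] prior 0.06, lik 0.89, product 0.05340; [5] prior 0.16, lik 0.77, product 0.1232.
Normalizing constant = 0.39410; the posterior for Coin 3 is its product over the sum, 0.1638/0.39410 = 0.4156.

Posterior probability ≈ 0.4156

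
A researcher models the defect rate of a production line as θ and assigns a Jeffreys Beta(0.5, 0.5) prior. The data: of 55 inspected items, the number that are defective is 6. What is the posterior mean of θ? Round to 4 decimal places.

Posterior mean ≈ 0.1161

The binomial likelihood is conjugate to the Beta prior: with 6 successes and 49 failures, the posterior is Beta(0.5+6, 0.5+49) = Beta(6.5, 49.5).
Posterior mean = α/(α+β) = 6.5/56 = 0.1161.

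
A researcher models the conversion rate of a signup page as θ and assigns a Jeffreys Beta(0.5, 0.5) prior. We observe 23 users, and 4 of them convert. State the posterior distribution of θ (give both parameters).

Posterior: Beta(4.5, 19.5)

The binomial likelihood is conjugate to the Beta prior: with 4 successes and 19 failures, the posterior is Beta(0.5+4, 0.5+19) = Beta(4.5, 19.5).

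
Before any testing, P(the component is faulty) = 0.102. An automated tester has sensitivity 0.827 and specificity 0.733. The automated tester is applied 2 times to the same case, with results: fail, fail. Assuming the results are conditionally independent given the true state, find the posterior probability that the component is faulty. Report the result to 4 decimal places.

Let H be the event that the component is faulty; start with P(H) = 0.102. P('fail'|H) = 0.827, P('fail'|¬H) = 0.267.
Update on result 1 ('fail'): P(H) ← 0.827·0.1020 / (0.827·0.1020 + 0.267·0.8980) = 0.084354/0.32412 = 0.2603.
Update on result 2 ('fail'): P(H) ← 0.827·0.2603 / (0.827·0.2603 + 0.267·0.7397) = 0.21523/0.41274 = 0.5215.

Posterior P(H) ≈ 0.5215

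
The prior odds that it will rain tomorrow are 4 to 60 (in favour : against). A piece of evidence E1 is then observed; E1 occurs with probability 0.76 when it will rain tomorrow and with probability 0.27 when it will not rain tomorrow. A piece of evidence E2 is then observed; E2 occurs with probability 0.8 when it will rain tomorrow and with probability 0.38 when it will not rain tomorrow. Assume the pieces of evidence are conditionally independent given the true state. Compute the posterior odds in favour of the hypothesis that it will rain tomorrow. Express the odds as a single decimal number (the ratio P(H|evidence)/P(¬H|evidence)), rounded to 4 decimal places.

Prior odds = 4/60 = 0.066667. In log-odds, ln(0.066667) = -2.7081.
Add log likelihood ratios: ln(2.8148) + ln(2.1053) = 1.7793.
Posterior log-odds = -0.92871, so posterior odds = exp(-0.92871) = 0.39506.

Posterior odds ≈ 0.3951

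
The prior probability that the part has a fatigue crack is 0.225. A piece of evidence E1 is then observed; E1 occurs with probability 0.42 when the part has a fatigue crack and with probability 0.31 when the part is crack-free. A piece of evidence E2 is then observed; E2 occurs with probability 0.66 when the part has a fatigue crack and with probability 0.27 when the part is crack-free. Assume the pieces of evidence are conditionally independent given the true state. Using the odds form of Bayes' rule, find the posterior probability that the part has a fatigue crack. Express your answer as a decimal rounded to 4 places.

Prior odds = 0.225/(1−0.225) = 0.29032. In log-odds, ln(0.29032) = -1.2368.
Add log likelihood ratios: ln(1.3548) + ln(2.4444) = 1.1975.
Posterior log-odds = -0.039262, so posterior odds = exp(-0.039262) = 0.96150. Converting, P(H|E) = 0.96150/1.9615 = 0.4902.

Posterior probability ≈ 0.4902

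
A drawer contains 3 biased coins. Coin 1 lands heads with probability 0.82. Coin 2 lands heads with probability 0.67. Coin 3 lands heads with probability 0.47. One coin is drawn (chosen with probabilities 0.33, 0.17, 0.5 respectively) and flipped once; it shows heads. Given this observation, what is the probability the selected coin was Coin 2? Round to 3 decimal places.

Tabulate prior·likelihood by source: [1] prior 0.33, lik 0.82, product 0.2706; [2] prior 0.17, lik 0.67, product 0.1139; [3] prior 0.5, lik 0.47, product 0.2350.
Normalizing constant = 0.61950; the posterior for Coin 2 is its product over the sum, 0.1139/0.61950 = 0.184.

Posterior probability ≈ 0.184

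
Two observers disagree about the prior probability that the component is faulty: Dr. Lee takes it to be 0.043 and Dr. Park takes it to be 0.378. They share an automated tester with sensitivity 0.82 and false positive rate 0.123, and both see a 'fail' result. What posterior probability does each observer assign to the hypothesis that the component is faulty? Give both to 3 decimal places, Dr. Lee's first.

P('+'|H) = 0.82, P('+'|¬H) = 0.123.
Dr. Lee: numerator 0.82·0.043 = 0.035260; evidence = 0.035260+0.123·0.957 = 0.15297; posterior = 0.231.
Dr. Park: numerator 0.82·0.378 = 0.30996; evidence = 0.30996+0.123·0.622 = 0.38647; posterior = 0.802.

Dr. Lee: 0.231; Dr. Park: 0.802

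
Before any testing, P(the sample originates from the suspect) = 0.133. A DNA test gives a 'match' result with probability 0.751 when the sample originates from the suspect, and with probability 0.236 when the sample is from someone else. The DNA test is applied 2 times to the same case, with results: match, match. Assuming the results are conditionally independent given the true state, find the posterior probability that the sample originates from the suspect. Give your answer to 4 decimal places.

Posterior P(H) ≈ 0.6084

With H the event that the sample originates from the suspect, the joint likelihood of the observed sequence is P(data|H) = 0.751·0.751 = 0.56400 and P(data|¬H) = 0.236·0.236 = 0.055696.
Bayes: P(H|data) = 0.133·0.56400 / (0.133·0.56400 + 0.867·0.055696) = 0.075012/0.12330 = 0.6084.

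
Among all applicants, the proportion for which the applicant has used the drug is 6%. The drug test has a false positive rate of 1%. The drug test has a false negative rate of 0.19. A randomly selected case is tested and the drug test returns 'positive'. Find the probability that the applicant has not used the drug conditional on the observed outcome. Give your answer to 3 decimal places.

P(¬H | E) ≈ 0.162

Let H be the event that the applicant has used the drug. P(H) = 0.06, so P(¬H) = 0.94. With E the 'positive' result, P(E|H) = 0.81 and P(E|¬H) = 0.01.
P(E) = 0.81·0.06 + 0.01·0.94 = 0.048600 + 0.0094000 = 0.058000.
By Bayes' theorem, P(H|E) = 0.048600 / 0.058000 = 0.838. Hence P(¬H|E) = 1 − 0.838 = 0.162.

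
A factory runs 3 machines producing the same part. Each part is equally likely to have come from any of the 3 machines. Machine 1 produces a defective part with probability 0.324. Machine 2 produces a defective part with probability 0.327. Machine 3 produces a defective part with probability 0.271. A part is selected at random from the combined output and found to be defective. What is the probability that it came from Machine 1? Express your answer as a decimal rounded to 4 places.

Tabulate prior·likelihood by source: [1] prior 0.333333, lik 0.324, product 0.1080; [2] prior 0.333333, lik 0.327, product 0.1090; [3] prior 0.333333, lik 0.271, product 0.09033.
Normalizing constant = 0.30733; the posterior for Machine 1 is its product over the sum, 0.1080/0.30733 = 0.3514.

Posterior probability ≈ 0.3514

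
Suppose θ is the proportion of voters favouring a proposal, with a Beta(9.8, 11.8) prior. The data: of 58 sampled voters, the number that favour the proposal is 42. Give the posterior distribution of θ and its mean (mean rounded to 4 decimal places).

Observing 42 successes and 16 failures updates Beta(9.8, 11.8) by adding the success and failure counts to the two shape parameters: α = 9.8+42 = 51.8, β = 11.8+16 = 27.8.
Posterior mean = α/(α+β) = 51.8/79.6 = 0.6508.

Posterior: Beta(51.8, 27.8); mean ≈ 0.6508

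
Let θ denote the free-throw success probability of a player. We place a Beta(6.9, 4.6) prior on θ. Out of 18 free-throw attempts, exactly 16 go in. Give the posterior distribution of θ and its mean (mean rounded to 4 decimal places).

The binomial likelihood is conjugate to the Beta prior: with 16 successes and 2 failures, the posterior is Beta(6.9+16, 4.6+2) = Beta(22.9, 6.6).
E[θ | data] = 22.9/(22.9+6.6) = 0.7763.

Posterior: Beta(22.9, 6.6); mean ≈ 0.7763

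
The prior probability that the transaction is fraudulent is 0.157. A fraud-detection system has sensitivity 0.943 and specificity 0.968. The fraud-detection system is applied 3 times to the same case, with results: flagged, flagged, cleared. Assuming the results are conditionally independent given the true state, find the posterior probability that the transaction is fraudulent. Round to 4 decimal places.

Posterior P(H) ≈ 0.9050

With H the event that the transaction is fraudulent, the joint likelihood of the observed sequence is P(data|H) = 0.943·0.943·0.057 = 0.050687 and P(data|¬H) = 0.032·0.032·0.968 = 0.00099123.
Bayes: P(H|data) = 0.157·0.050687 / (0.157·0.050687 + 0.843·0.00099123) = 0.0079579/0.0087935 = 0.9050.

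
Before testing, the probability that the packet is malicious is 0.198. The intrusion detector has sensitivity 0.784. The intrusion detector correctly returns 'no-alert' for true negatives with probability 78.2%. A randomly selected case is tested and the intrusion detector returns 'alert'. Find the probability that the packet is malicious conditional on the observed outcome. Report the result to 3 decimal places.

P(H | E) ≈ 0.470

Write H for 'the packet is malicious'. Prior odds H:¬H = 0.198/0.802 = 0.24688. For the 'alert' outcome, the likelihood ratio is 0.784/0.218 = 3.5963.
Posterior odds = 0.24688 × 3.5963 = 0.88787, so P(H|E) = 0.88787/(1+0.88787) = 0.470.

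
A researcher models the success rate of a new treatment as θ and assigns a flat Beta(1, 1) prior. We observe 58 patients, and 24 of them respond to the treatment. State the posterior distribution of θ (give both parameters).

Posterior: Beta(25, 35)

The binomial likelihood is conjugate to the Beta prior: with 24 successes and 34 failures, the posterior is Beta(1+24, 1+34) = Beta(25, 35).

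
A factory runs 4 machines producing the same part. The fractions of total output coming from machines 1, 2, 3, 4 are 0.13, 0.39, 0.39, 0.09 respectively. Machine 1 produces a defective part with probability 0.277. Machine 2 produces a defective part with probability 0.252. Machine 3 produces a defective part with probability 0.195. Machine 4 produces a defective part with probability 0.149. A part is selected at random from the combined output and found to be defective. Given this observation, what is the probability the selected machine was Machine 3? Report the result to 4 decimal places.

P(defective|M1) = 0.277; P(defective|M2) = 0.252; P(defective|M3) = 0.195; P(defective|M4) = 0.149.
Prior × likelihood for each source: 0.13·0.277=0.03601, 0.39·0.252=0.09828, 0.39·0.195=0.07605, 0.09·0.149=0.01341. Summing gives P(defective) = 0.22375.
P(Machine 3 | defective) = 0.07605 / 0.22375 = 0.3399.

Posterior probability ≈ 0.3399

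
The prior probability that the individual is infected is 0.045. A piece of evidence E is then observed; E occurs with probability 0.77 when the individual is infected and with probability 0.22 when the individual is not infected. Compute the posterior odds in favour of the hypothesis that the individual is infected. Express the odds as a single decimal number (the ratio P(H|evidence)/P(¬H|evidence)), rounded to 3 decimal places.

Prior odds = 0.045/(1−0.045) = 0.047120. In log-odds, ln(0.047120) = -3.0550.
Add log likelihood ratio: ln(3.5000) = 1.2528.
Posterior log-odds = -1.8023, so posterior odds = exp(-1.8023) = 0.16492.

Posterior odds ≈ 0.165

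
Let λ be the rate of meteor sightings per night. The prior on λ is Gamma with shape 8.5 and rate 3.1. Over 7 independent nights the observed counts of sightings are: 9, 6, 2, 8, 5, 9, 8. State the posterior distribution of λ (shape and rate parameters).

Total count ∑xᵢ = 47 over n = 7 nights.
Gamma is conjugate to the Poisson likelihood: posterior is Gamma(shape = 8.5+47 = 55.5, rate = 3.1+7 = 10.1).

Posterior: Gamma(shape=55.5, rate=10.1)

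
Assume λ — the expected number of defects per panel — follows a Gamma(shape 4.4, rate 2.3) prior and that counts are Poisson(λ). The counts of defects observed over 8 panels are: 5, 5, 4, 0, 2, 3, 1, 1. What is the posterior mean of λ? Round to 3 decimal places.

Total count ∑xᵢ = 21 over n = 8 panels.
Gamma is conjugate to the Poisson likelihood: posterior is Gamma(shape = 4.4+21 = 25.4, rate = 2.3+8 = 10.3).
Posterior mean = shape/rate = 25.4/10.3 = 2.466.

Posterior mean ≈ 2.466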